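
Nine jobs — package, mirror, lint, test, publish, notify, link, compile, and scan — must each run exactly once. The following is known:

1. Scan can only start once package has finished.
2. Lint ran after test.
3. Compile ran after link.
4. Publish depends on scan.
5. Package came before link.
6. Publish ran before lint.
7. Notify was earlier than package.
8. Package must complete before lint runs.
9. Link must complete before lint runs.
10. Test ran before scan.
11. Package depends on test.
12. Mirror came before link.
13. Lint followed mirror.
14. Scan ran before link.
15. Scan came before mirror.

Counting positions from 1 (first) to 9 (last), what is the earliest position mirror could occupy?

5

Notify, package, scan, and test must all come before mirror — 4 forced predecessors.
Nothing else is forced ahead of mirror, so its earliest slot is position 4 + 1 = 5.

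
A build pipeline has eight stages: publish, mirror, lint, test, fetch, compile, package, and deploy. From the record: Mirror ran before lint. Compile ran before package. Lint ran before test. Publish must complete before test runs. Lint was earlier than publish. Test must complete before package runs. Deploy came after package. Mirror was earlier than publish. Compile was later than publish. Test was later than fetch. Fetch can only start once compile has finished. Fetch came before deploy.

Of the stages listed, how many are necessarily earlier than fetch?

4

Directly stated before fetch: compile.
Lint reaches fetch via lint → publish → compile → fetch.
Mirror reaches fetch via mirror → publish → compile → fetch.
Publish reaches fetch via publish → compile → fetch.
That's compile, lint, mirror, and publish — 4 in all.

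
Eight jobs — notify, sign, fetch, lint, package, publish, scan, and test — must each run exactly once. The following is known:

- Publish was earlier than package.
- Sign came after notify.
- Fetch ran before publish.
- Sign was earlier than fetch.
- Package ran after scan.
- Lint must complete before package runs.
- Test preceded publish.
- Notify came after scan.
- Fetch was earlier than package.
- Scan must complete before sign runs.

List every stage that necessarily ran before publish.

Directly stated before publish: fetch and test.
Notify reaches publish via notify → sign → fetch → publish.
Scan reaches publish via scan → sign → fetch → publish.
Sign reaches publish via sign → fetch → publish.
No chain forces package (or any of the others) ahead of publish.

fetch, notify, scan, sign, test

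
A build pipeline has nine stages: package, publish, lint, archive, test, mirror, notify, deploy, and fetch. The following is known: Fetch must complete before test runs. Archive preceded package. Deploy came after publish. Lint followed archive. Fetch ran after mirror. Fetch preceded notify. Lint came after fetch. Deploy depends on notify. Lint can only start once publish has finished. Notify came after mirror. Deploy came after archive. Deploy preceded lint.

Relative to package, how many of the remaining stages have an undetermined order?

Forced before package: archive.
That leaves deploy, fetch, lint, mirror, notify, publish, and test with no forced order relative to package — 7.

7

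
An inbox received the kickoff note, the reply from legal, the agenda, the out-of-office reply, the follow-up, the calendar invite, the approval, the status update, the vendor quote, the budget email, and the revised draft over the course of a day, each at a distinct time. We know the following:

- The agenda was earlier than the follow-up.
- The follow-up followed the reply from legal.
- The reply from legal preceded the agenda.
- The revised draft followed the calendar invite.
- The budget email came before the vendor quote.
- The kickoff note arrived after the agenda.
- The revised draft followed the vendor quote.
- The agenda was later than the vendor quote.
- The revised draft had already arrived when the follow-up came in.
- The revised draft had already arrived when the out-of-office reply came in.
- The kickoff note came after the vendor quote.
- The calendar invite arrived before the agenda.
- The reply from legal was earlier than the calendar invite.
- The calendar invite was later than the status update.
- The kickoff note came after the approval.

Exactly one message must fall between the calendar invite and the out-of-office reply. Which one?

the revised draft

Tracing the constraints gives the calendar invite → the revised draft → the out-of-office reply, so the revised draft sits after the calendar invite and before the out-of-office reply.
No other message is forced both after the calendar invite and before the out-of-office reply.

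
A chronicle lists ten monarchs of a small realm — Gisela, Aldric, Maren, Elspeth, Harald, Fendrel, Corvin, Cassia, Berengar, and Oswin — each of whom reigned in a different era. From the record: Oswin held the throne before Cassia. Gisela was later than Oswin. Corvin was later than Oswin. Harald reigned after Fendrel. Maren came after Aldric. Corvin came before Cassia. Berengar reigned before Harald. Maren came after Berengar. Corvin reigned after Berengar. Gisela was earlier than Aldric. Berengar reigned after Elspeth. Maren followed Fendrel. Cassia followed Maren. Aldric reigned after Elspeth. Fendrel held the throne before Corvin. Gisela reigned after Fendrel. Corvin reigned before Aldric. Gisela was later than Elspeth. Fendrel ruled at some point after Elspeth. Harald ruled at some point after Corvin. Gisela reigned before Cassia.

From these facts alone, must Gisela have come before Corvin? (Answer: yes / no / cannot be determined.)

No chain of stated constraints runs from Gisela to Corvin, and none runs from Corvin to Gisela either.
So the relative order of Gisela and Corvin is not fixed by the given facts.

cannot be determined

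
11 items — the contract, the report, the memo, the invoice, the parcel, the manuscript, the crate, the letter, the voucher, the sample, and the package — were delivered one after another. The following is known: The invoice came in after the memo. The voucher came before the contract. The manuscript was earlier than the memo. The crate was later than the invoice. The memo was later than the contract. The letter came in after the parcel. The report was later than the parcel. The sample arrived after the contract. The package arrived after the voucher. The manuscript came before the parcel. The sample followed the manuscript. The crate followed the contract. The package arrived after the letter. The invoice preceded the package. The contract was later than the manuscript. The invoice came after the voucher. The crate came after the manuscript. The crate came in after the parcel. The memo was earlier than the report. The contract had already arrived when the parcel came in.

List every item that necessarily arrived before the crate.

the contract, the invoice, the manuscript, the memo, the parcel, the voucher

Directly stated before the crate: the contract, the invoice, the manuscript, and the parcel.
The memo reaches the crate via the memo → the invoice → the crate.
The voucher reaches the crate via the voucher → the contract → the crate.
No chain forces the report (or any of the others) ahead of the crate.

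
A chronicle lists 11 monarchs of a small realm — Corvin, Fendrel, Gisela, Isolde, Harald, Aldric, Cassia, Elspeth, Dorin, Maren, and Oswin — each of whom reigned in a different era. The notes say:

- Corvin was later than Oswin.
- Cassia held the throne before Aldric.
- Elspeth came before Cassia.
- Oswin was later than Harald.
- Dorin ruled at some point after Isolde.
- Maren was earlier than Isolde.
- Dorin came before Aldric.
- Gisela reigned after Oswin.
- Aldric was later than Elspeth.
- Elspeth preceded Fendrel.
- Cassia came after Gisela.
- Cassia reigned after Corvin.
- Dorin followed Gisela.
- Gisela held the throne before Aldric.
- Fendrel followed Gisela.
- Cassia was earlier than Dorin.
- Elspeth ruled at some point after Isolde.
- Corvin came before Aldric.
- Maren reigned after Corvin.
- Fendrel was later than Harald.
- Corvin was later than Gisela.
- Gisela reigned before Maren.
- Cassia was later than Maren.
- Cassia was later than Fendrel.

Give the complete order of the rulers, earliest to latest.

The constraints fix every adjacent pair, so only one ordering works:
Harald → Oswin → Gisela → Corvin → Maren → Isolde → Elspeth → Fendrel → Cassia → Dorin → Aldric.

Harald, Oswin, Gisela, Corvin, Maren, Isolde, Elspeth, Fendrel, Cassia, Dorin, Aldric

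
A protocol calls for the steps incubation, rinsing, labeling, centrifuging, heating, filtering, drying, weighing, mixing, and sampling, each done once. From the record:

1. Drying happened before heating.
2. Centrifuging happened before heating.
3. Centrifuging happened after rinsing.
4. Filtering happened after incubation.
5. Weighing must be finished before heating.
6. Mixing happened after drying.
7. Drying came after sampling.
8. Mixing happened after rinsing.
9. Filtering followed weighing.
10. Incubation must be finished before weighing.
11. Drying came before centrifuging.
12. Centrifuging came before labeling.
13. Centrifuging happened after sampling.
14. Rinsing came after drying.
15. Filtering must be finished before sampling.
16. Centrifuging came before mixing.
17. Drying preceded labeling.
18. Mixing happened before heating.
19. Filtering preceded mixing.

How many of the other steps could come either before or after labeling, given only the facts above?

Forced before labeling: centrifuging, drying, filtering, incubation, rinsing, sampling, and weighing.
That leaves heating and mixing with no forced order relative to labeling — 2.

2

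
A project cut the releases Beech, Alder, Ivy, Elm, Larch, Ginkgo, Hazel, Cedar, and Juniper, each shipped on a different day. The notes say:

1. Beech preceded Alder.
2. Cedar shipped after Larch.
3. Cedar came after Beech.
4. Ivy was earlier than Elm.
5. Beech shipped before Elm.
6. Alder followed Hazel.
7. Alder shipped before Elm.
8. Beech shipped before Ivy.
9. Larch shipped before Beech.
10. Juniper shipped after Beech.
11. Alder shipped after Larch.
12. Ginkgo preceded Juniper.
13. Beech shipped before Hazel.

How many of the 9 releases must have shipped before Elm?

5

Directly stated before Elm: Alder, Beech, and Ivy.
Hazel reaches Elm via Hazel → Alder → Elm.
Larch reaches Elm via Larch → Beech → Elm.
No chain forces Juniper (or any of the others) ahead of Elm.
That's Alder, Beech, Hazel, Ivy, and Larch — 5 in all.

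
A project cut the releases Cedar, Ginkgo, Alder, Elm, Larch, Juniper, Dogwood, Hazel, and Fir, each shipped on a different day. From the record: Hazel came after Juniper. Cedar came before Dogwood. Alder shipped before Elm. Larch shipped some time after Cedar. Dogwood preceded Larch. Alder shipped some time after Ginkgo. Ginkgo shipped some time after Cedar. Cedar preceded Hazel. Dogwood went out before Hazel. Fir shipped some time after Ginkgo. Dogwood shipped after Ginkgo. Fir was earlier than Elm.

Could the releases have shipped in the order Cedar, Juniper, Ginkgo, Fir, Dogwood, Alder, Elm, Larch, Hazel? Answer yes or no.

yes

Check each stated constraint against the proposed order — e.g. Juniper is ahead of Hazel; Cedar is ahead of Hazel. Every pair is in the required order; nothing is violated.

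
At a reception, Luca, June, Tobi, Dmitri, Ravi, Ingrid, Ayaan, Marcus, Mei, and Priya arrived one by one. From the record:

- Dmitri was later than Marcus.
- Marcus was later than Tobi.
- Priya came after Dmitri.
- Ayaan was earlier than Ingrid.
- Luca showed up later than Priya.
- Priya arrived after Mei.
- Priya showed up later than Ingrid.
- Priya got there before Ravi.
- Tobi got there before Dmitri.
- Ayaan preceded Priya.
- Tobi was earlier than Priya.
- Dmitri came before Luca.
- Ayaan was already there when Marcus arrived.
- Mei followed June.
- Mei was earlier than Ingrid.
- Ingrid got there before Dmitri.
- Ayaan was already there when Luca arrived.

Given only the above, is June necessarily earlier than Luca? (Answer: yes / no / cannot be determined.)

Chain the constraints: June → Mei → Priya → Luca. Each link is directly stated, so June comes before Luca.

yes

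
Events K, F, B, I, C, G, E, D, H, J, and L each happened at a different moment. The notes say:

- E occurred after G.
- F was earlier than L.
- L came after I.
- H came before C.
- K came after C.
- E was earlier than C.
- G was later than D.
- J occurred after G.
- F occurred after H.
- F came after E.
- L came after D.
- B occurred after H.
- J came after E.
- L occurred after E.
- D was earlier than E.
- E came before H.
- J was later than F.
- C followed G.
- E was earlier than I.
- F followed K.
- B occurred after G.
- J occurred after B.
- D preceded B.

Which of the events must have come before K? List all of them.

Directly stated before K: C.
D reaches K via D → E → C → K.
E reaches K via E → C → K.
G reaches K via G → C → K.
Likewise H reaches K by chaining the stated constraints.
No chain forces J (or any of the others) ahead of K.

C, D, E, G, H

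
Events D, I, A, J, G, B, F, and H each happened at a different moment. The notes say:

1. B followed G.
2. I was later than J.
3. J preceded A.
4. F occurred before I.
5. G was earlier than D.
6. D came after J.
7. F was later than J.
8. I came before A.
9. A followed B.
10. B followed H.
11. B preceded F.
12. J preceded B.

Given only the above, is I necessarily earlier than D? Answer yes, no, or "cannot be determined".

cannot be determined

No chain of stated constraints runs from I to D, and none runs from D to I either.
So the relative order of I and D is not fixed by the given facts.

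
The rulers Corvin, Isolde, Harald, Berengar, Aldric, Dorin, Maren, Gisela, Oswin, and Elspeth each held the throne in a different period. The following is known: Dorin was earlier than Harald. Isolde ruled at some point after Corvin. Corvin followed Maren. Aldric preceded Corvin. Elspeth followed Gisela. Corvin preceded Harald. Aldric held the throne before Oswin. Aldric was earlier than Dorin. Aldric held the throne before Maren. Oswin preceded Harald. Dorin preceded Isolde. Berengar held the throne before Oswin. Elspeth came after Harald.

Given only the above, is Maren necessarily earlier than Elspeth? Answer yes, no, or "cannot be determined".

yes

Chain the constraints: Maren → Corvin → Harald → Elspeth. Each link is directly stated, so Maren comes before Elspeth.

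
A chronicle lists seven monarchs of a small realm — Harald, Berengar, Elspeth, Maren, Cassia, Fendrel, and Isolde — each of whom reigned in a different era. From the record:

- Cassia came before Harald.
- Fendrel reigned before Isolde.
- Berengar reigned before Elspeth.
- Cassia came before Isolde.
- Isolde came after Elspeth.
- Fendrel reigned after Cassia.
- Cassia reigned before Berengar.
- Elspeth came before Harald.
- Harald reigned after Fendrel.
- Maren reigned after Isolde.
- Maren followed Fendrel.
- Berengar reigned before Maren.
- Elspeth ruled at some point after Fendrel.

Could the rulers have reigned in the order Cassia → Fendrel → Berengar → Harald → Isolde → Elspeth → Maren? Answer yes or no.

no

The constraints require Elspeth before Harald, but in the proposed sequence Harald appears ahead of Elspeth. That one violation is enough.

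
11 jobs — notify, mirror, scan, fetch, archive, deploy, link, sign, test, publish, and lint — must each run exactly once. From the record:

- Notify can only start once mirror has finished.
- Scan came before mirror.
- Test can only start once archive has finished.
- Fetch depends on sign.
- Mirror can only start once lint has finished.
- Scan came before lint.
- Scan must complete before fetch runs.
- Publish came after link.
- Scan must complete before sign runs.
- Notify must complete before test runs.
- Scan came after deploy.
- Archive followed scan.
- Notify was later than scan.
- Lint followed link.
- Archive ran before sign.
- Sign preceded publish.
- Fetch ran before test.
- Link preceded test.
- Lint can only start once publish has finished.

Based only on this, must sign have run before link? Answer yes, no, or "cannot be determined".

cannot be determined

No chain of stated constraints runs from sign to link, and none runs from link to sign either.
So the relative order of sign and link is not fixed by the given facts.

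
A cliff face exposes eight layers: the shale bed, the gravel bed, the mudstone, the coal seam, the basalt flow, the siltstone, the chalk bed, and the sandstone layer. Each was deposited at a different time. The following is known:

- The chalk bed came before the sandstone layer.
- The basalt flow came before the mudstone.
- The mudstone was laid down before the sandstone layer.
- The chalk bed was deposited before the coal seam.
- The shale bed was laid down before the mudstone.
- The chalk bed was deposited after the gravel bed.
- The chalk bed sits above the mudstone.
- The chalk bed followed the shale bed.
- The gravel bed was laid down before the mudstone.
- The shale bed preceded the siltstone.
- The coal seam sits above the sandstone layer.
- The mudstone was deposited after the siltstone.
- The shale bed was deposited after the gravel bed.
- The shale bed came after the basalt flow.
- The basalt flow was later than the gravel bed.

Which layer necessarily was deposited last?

the coal seam

Every other layer has a chain of constraints placing it before the coal seam, so the coal seam is last.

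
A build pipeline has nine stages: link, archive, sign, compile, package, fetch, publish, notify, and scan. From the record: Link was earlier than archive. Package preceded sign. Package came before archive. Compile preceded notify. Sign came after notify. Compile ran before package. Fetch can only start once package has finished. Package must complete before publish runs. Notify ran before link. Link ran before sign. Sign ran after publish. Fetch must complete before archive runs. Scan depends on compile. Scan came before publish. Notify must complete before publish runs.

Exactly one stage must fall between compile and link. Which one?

notify

Tracing the constraints gives compile → notify → link, so notify sits after compile and before link.
No other stage is forced both after compile and before link.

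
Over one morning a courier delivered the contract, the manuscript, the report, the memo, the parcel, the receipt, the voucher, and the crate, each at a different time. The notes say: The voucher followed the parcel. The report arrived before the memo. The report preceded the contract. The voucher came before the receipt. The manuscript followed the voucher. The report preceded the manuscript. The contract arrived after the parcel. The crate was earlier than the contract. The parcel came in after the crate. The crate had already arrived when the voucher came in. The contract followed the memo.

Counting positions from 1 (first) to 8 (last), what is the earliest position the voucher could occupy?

The crate and the parcel must both come before the voucher — 2 forced predecessors.
Nothing else is forced ahead of the voucher, so its earliest slot is position 2 + 1 = 3.

3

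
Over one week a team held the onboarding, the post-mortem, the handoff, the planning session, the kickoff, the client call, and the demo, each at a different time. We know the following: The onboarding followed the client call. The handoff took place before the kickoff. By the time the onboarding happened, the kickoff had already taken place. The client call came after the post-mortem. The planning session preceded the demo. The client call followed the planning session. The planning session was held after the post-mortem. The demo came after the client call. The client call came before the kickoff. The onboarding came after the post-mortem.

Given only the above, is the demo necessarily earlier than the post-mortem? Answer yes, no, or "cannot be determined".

Tracing the constraints gives the post-mortem → the client call → the demo, so the post-mortem must come before the demo.
That means the demo cannot be before the post-mortem.

no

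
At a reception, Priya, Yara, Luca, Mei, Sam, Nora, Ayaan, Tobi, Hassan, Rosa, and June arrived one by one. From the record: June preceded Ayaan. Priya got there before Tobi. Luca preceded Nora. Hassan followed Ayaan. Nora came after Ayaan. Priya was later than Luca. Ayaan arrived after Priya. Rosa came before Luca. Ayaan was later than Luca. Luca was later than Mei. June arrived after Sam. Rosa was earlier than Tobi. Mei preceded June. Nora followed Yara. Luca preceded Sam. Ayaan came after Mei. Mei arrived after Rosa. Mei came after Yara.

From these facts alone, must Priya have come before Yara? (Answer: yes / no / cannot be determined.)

no

Tracing the constraints gives Yara → Mei → Luca → Priya, so Yara must come before Priya.
That means Priya cannot be before Yara.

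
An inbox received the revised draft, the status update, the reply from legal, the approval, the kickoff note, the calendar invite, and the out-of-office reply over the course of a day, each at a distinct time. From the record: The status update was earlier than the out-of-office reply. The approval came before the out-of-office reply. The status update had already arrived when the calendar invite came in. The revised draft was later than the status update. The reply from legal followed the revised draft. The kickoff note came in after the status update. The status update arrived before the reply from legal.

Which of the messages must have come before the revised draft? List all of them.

Directly stated before the revised draft: the status update.
No chain forces the reply from legal (or any of the others) ahead of the revised draft.

the status update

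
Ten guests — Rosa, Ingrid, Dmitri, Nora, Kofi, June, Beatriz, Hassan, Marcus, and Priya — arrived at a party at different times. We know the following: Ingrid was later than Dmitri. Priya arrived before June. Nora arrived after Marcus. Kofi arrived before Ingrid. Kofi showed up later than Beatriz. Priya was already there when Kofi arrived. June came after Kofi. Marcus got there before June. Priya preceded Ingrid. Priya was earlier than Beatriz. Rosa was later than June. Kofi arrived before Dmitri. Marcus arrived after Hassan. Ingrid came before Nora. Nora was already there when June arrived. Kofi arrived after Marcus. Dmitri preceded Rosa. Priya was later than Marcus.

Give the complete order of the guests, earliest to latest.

The constraints fix every adjacent pair, so only one ordering works:
Hassan → Marcus → Priya → Beatriz → Kofi → Dmitri → Ingrid → Nora → June → Rosa.

Hassan, Marcus, Priya, Beatriz, Kofi, Dmitri, Ingrid, Nora, June, Rosa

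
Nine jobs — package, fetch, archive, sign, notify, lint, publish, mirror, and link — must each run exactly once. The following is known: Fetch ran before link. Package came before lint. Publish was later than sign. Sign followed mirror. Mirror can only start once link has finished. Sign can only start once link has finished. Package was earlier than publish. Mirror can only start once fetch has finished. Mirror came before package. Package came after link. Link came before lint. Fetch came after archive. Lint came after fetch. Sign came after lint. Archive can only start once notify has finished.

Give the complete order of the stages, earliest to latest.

notify, archive, fetch, link, mirror, package, lint, sign, publish

The constraints fix every adjacent pair, so only one ordering works:
notify → archive → fetch → link → mirror → package → lint → sign → publish.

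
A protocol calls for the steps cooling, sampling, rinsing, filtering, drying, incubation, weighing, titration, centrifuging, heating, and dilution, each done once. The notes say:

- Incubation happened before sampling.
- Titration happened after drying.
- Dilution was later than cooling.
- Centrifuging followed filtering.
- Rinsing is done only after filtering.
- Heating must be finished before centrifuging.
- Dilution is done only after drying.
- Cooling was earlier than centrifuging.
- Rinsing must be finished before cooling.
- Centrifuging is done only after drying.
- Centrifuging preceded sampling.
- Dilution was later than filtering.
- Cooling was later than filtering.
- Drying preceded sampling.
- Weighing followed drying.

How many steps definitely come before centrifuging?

5

Directly stated before centrifuging: cooling, drying, filtering, and heating.
Rinsing reaches centrifuging via rinsing → cooling → centrifuging.
No chain forces dilution (or any of the others) ahead of centrifuging.
That's cooling, drying, filtering, heating, and rinsing — 5 in all.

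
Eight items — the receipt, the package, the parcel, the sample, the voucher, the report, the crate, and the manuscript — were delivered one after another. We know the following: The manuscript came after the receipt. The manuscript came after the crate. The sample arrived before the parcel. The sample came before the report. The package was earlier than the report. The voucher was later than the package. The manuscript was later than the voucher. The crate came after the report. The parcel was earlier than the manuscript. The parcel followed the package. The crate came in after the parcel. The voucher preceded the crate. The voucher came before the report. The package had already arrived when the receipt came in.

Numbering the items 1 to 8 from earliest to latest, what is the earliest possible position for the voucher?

The package must come before the voucher — 1 forced predecessor.
Nothing else is forced ahead of the voucher, so its earliest slot is position 1 + 1 = 2.

2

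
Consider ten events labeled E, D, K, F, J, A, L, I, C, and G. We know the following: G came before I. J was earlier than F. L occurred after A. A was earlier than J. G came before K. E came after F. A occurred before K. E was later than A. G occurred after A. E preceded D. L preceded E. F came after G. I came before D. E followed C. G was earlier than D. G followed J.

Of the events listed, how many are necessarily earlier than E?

6

Directly stated before E: A, C, F, and L.
G reaches E via G → F → E.
J reaches E via J → F → E.
No chain forces D (or any of the others) ahead of E.
That's A, C, F, G, J, and L — 6 in all.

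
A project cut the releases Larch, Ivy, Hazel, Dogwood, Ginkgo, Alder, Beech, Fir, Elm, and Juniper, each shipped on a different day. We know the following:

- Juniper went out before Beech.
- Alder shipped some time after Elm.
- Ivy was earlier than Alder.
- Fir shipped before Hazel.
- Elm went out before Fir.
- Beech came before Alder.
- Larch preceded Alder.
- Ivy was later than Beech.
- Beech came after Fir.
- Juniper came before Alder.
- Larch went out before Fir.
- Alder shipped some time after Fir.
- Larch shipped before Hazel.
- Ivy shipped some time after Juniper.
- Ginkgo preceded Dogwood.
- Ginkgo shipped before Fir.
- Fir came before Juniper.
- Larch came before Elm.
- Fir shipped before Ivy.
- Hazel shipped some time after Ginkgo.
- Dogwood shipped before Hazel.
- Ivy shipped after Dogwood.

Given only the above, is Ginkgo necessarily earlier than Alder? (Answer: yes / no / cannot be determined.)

yes

Chain the constraints: Ginkgo → Fir → Alder. Each link is directly stated, so Ginkgo comes before Alder.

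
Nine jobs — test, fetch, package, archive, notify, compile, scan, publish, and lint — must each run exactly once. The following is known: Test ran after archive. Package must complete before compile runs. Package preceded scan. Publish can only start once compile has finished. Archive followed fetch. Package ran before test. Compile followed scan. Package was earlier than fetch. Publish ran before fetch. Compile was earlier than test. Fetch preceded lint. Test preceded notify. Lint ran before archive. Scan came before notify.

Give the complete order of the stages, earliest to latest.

package, scan, compile, publish, fetch, lint, archive, test, notify

The constraints fix every adjacent pair, so only one ordering works:
package → scan → compile → publish → fetch → lint → archive → test → notify.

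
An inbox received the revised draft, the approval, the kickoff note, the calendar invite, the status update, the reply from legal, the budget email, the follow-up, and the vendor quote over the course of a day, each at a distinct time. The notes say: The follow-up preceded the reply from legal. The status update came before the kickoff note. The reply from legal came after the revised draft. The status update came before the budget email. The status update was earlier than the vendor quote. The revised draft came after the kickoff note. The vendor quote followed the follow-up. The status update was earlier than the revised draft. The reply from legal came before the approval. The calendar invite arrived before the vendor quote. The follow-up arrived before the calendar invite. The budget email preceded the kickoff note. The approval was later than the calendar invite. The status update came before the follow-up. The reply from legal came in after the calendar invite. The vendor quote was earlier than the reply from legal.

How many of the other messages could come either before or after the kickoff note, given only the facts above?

3

Forced before the kickoff note: the budget email and the status update; forced after the kickoff note: the approval, the reply from legal, and the revised draft.
That leaves the calendar invite, the follow-up, and the vendor quote with no forced order relative to the kickoff note — 3.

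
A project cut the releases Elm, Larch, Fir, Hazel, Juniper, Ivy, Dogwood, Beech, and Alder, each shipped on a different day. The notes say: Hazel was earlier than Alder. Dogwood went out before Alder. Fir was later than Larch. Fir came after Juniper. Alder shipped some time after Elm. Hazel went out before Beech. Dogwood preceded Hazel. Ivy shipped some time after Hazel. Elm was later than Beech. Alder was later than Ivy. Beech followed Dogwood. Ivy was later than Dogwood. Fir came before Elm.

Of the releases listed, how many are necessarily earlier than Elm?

6

Directly stated before Elm: Beech and Fir.
Dogwood reaches Elm via Dogwood → Beech → Elm.
Hazel reaches Elm via Hazel → Beech → Elm.
Juniper reaches Elm via Juniper → Fir → Elm.
Likewise Larch reaches Elm by chaining the stated constraints.
That's Beech, Dogwood, Fir, Hazel, Juniper, and Larch — 6 in all.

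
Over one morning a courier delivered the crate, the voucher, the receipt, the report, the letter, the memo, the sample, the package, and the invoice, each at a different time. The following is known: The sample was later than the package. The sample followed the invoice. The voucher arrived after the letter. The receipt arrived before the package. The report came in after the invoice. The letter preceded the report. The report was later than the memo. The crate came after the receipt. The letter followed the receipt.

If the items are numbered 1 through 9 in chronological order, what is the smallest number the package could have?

The receipt must come before the package — 1 forced predecessor.
Nothing else is forced ahead of the package, so its earliest slot is position 1 + 1 = 2.

2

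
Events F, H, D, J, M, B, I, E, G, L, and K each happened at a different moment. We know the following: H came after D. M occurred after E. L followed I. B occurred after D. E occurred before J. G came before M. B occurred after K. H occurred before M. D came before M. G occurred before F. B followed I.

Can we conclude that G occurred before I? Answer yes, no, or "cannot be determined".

cannot be determined

No chain of stated constraints runs from G to I, and none runs from I to G either.
So the relative order of G and I is not fixed by the given facts.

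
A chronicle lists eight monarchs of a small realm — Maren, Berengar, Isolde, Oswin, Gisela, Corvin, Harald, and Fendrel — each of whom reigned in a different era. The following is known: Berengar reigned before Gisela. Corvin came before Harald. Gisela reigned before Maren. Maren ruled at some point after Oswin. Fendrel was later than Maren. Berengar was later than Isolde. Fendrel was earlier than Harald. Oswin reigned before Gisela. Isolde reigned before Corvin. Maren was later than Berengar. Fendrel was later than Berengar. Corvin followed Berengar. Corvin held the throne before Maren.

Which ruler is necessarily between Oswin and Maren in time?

Tracing the constraints gives Oswin → Gisela → Maren, so Gisela sits after Oswin and before Maren.
No other ruler is forced both after Oswin and before Maren.

Gisela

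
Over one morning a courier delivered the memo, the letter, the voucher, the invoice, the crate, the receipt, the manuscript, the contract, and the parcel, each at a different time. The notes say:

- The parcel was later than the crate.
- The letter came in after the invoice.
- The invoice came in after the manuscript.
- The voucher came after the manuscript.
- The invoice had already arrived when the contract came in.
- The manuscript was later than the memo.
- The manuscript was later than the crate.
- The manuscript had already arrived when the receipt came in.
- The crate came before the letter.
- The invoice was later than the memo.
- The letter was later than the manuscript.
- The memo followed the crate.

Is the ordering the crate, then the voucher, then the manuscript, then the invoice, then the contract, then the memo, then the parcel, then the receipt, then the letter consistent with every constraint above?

The constraints require the memo before the manuscript, but in the proposed sequence the manuscript appears ahead of the memo. That one violation is enough.

no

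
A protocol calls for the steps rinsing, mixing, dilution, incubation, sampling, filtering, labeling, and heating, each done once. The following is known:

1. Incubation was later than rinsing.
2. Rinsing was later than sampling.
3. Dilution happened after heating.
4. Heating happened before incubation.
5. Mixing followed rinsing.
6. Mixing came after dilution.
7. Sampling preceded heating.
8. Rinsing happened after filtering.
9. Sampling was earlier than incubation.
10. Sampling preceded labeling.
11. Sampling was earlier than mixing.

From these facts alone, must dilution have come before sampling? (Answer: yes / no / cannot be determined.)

Tracing the constraints gives sampling → heating → dilution, so sampling must come before dilution.
That means dilution cannot be before sampling.

no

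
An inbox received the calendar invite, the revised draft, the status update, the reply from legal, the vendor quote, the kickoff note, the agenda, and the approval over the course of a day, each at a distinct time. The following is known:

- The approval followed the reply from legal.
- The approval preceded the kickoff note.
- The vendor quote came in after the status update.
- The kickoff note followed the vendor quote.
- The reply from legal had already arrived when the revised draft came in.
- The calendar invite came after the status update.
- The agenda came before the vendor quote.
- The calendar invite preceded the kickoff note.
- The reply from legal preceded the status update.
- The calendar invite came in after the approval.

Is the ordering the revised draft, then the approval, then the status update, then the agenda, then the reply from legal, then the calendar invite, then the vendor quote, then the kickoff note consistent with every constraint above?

The constraints require the reply from legal before the approval, but in the proposed sequence the approval appears ahead of the reply from legal. That one violation is enough.

no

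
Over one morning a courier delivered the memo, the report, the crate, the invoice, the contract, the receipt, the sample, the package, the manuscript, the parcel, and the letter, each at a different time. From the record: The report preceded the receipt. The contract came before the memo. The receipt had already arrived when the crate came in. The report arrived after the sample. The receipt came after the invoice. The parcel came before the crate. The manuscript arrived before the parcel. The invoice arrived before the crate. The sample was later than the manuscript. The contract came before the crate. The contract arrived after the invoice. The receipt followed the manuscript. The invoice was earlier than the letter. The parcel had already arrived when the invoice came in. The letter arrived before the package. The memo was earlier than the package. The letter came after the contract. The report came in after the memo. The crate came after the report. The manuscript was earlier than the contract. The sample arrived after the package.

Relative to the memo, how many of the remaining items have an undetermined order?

Forced before the memo: the contract, the invoice, the manuscript, and the parcel; forced after the memo: the crate, the package, the receipt, the report, and the sample.
That leaves the letter with no forced order relative to the memo — 1.

1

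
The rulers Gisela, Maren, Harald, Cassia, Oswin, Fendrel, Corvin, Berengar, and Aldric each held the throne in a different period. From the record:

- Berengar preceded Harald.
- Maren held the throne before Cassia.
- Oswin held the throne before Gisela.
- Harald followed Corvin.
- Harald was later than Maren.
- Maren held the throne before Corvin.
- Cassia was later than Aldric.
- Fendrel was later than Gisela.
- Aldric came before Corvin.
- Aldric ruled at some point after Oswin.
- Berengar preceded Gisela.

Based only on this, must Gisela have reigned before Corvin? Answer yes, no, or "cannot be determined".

No chain of stated constraints runs from Gisela to Corvin, and none runs from Corvin to Gisela either.
So the relative order of Gisela and Corvin is not fixed by the given facts.

cannot be determined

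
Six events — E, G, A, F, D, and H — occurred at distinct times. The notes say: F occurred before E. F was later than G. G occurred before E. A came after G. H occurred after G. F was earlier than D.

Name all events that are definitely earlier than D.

Directly stated before D: F.
G reaches D via G → F → D.

F, G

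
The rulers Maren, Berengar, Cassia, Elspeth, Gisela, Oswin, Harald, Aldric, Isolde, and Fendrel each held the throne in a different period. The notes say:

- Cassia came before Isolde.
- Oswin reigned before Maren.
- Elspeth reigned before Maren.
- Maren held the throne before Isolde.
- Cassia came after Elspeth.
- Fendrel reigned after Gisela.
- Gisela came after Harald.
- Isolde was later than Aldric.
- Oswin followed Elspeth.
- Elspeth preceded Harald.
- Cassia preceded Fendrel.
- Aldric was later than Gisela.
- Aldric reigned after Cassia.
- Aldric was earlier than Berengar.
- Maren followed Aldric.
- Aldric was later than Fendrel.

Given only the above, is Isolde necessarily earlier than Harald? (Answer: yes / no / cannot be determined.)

no

Tracing the constraints gives Harald → Gisela → Aldric → Isolde, so Harald must come before Isolde.
That means Isolde cannot be before Harald.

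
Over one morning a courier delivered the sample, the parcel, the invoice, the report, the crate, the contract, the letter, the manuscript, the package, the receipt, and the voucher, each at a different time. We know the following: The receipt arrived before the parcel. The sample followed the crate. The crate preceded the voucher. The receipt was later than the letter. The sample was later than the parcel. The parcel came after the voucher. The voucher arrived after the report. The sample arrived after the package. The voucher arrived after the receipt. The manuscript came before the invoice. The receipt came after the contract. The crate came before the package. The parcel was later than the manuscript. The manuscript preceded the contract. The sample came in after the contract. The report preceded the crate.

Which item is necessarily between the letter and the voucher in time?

the receipt

Tracing the constraints gives the letter → the receipt → the voucher, so the receipt sits after the letter and before the voucher.
No other item is forced both after the letter and before the voucher.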